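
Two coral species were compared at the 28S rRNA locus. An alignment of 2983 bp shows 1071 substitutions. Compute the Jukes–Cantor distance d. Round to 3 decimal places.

0.489

p = 1071/2983 ≈ 0.359035.
d = −(3/4) ln(1 − 4p/3) = −0.75 ln(1 − 0.478713) = −0.75 ln(0.521287)
  = −0.75 × (-0.651455) = 0.488591 substitutions/site.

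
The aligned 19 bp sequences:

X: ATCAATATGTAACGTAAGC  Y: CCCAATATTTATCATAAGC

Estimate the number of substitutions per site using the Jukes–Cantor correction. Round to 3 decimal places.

0.324

The sequences differ at 5 of 19 sites (1, 2, 9, 12, 14), so p = 5/19 ≈ 0.263158.
d = −(3/4) ln(1 − 4p/3) = −0.75 ln(1 − 0.350877) = −0.75 ln(0.649123)
  = −0.75 × (-0.432133) = 0.324100 substitutions/site.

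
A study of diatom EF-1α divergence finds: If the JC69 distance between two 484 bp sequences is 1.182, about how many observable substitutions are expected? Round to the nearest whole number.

288

Invert JC69: p = (3/4)(1 − e^(−4d/3)) = 0.75 × (1 − e^(-1.576)) = 0.75 × (1 − 0.206801) = 0.594899.
Expected differing sites = pL ≈ 0.594899 × 484 = 287.931116 ≈ 288.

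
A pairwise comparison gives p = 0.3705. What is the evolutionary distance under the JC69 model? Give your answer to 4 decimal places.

0.5109

d = −(3/4) ln(1 − 4p/3) = −0.75 ln(1 − 0.494) = −0.75 ln(0.506)
  = −0.75 × (-0.681219) = 0.510914 substitutions/site.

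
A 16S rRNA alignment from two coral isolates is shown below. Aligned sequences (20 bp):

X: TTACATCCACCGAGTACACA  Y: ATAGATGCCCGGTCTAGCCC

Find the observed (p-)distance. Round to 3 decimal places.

The sequences differ at 10 of 20 positions (sites 1, 4, 7, 9, 11, 13, 14, 17, 18, 20).
p = 10/20 = 0.500.

0.500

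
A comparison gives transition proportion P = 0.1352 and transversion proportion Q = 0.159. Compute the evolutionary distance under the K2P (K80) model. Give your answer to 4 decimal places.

0.3762

Under the Kimura two-parameter model, d = −½ ln(1 − 2P − Q) − ¼ ln(1 − 2Q).
1 − 2P − Q = 0.5706, giving −½ ln(0.5706) = 0.280533.
1 − 2Q = 0.682, giving −¼ ln(0.682) = 0.095681.
d = 0.280533 + 0.095681 = 0.376214.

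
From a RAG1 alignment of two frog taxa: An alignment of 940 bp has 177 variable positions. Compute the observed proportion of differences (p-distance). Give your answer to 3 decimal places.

0.188

p = 177/940 = 0.188297… ≈ 0.188 (to 3 d.p.).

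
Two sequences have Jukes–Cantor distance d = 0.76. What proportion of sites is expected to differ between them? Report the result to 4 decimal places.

0.4777

p = (3/4)(1 − e^(−4d/3)) = 0.75 × (1 − e^(-1.013333)) = 0.75 × (1 − 0.363007) = 0.477745.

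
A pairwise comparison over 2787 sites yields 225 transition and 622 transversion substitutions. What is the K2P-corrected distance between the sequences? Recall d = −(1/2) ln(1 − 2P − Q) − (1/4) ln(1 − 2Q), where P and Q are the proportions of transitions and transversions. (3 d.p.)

P = 225/2787 ≈ 0.080732 and Q = 622/2787 ≈ 0.223179.
Under the Kimura two-parameter model, d = −½ ln(1 − 2P − Q) − ¼ ln(1 − 2Q).
1 − 2P − Q = 0.615357, giving −½ ln(0.615357) = 0.242776.
1 − 2Q = 0.553642, giving −¼ ln(0.553642) = 0.147809.
d = 0.242776 + 0.147809 = 0.390585.

0.391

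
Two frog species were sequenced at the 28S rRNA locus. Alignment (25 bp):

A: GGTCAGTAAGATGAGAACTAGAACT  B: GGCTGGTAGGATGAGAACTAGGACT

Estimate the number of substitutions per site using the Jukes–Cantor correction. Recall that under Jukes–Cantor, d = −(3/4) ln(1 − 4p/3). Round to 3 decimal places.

0.233

The sequences differ at 5 of 25 sites (3, 4, 5, 9, 22), so p = 5/25 = 0.2.
d = −(3/4) ln(1 − 4p/3) = −0.75 ln(1 − 0.266667) = −0.75 ln(0.733333)
  = −0.75 × (-0.310155) = 0.232616 substitutions/site.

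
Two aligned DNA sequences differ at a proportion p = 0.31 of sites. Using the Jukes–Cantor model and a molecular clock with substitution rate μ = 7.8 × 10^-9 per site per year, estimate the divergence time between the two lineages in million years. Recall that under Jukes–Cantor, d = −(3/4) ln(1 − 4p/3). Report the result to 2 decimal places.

d = −(3/4) ln(1 − 4p/3) = −0.75 ln(1 − 0.413333) = −0.75 ln(0.586667)
  = −0.75 × (-0.533298) = 0.399974 substitutions/site.
Under a molecular clock d = 2μt, so t = d/(2μ) = 0.399974 / (2 × 7.8 × 10^-9) = 25.64 million years.

25.64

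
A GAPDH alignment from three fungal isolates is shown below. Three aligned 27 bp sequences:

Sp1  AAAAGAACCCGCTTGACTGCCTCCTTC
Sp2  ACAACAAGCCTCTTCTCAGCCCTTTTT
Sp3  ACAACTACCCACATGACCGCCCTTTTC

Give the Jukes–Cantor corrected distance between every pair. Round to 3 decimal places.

Sp1–Sp2: 11/27 sites differ → p ≈ 0.407407, d = −0.75 ln(1 − 0.543209) = 0.587647 ≈ 0.588.
Sp1–Sp3: 9/27 sites differ → p ≈ 0.333333, d = −0.75 ln(1 − 0.444444) = 0.440839 ≈ 0.441.
Sp2–Sp3: 8/27 sites differ → p ≈ 0.296296, d = −0.75 ln(1 − 0.395061) = 0.376971 ≈ 0.377.

d(Sp1,Sp2) = 0.588, d(Sp1,Sp3) = 0.441, d(Sp2,Sp3) = 0.377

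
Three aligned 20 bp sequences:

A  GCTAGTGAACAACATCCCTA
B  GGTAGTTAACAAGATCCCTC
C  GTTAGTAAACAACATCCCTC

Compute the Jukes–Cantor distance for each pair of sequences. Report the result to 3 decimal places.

A–B: 4/20 sites differ → p = 0.2, d = −0.75 ln(1 − 0.266667) = 0.232617 ≈ 0.233.
A–C: 3/20 sites differ → p = 0.15, d = −0.75 ln(1 − 0.2) = 0.167358 ≈ 0.167.
B–C: 3/20 sites differ → p = 0.15, d = −0.75 ln(1 − 0.2) = 0.167358 ≈ 0.167.

d(A,B) = 0.233, d(A,C) = 0.167, d(B,C) = 0.167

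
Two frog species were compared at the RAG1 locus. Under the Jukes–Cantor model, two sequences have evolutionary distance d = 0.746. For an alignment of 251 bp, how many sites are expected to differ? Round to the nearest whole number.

119

Invert JC69: p = (3/4)(1 − e^(−4d/3)) = 0.75 × (1 − e^(-0.994667)) = 0.75 × (1 − 0.369847) = 0.472615.
Expected differing sites = pL ≈ 0.472615 × 251 = 118.626365 ≈ 119.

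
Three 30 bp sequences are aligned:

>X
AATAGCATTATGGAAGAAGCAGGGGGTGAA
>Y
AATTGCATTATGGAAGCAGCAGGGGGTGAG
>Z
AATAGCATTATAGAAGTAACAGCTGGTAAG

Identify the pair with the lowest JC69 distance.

X–Y: 3/30 differ, p = 0.100, d = 0.107.
X–Z: 7/30 differ, p = 0.233, d = 0.280.
Y–Z: 7/30 differ, p = 0.233, d = 0.280.
The smallest distance is between X and Y.

X and Y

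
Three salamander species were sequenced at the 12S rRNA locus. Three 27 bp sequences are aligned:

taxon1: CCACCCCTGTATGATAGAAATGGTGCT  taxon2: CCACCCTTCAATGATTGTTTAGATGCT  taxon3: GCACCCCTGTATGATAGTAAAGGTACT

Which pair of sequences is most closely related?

taxon1–taxon2: 9/27 differ, p = 0.333, d = 0.441.
taxon1–taxon3: 4/27 differ, p = 0.148, d = 0.165.
taxon2–taxon3: 9/27 differ, p = 0.333, d = 0.441.
The smallest distance is between taxon1 and taxon3.

taxon1 and taxon3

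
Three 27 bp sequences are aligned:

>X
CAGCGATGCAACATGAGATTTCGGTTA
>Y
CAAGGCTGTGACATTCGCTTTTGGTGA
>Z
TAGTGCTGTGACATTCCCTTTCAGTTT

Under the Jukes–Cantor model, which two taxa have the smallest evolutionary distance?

X–Y: 10/27 differ, p = 0.370, d = 0.511.
X–Z: 11/27 differ, p = 0.407, d = 0.588.
Y–Z: 8/27 differ, p = 0.296, d = 0.377.
The smallest distance is between Y and Z.

Y and Z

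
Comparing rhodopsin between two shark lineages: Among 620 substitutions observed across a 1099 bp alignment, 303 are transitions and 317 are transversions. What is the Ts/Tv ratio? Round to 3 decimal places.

0.956

R = 303/317 = 0.955835… ≈ 0.956 (to 3 d.p.).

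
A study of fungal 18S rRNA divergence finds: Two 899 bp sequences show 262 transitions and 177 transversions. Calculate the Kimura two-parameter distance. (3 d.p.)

P = 262/899 ≈ 0.291435 and Q = 177/899 ≈ 0.196885.
Under the Kimura two-parameter model, d = −½ ln(1 − 2P − Q) − ¼ ln(1 − 2Q).
1 − 2P − Q = 0.220245, giving −½ ln(0.220245) = 0.756507.
1 − 2Q = 0.60623, giving −¼ ln(0.60623) = 0.125124.
d = 0.756507 + 0.125124 = 0.881631.

0.882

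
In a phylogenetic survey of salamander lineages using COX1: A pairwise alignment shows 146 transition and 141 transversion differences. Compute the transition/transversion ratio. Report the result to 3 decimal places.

1.035

R = 146/141 = 1.035460… ≈ 1.035 (to 3 d.p.).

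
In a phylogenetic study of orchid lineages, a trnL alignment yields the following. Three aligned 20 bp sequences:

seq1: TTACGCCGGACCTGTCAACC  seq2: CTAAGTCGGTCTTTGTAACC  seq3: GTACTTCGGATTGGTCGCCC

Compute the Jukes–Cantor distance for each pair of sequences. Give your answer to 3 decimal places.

seq1–seq2: 8/20 sites differ → p = 0.4, d = −0.75 ln(1 − 0.533333) = 0.571605 ≈ 0.572.
seq1–seq3: 8/20 sites differ → p = 0.4, d = −0.75 ln(1 − 0.533333) = 0.571605 ≈ 0.572.
seq2–seq3: 11/20 sites differ → p = 0.55, d = −0.75 ln(1 − 0.733333) = 0.991316 ≈ 0.991.

d(seq1,seq2) = 0.572, d(seq1,seq3) = 0.572, d(seq2,seq3) = 0.991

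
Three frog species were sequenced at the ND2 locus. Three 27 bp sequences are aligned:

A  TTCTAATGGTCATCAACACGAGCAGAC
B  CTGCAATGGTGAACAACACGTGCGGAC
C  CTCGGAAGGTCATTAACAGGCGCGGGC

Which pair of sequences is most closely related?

A and B

A–B: 7/27 differ, p = 0.259, d = 0.318.
A–C: 9/27 differ, p = 0.333, d = 0.441.
B–C: 10/27 differ, p = 0.370, d = 0.511.
The smallest distance is between A and B.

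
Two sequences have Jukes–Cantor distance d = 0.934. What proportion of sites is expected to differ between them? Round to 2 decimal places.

0.53

p = (3/4)(1 − e^(−4d/3)) = 0.75 × (1 − e^(-1.245333)) = 0.75 × (1 − 0.287845) = 0.534116.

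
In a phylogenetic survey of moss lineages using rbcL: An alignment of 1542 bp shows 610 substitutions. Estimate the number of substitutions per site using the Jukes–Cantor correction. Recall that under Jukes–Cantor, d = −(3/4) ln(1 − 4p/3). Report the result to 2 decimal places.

p = 610/1542 ≈ 0.39559.
d = −(3/4) ln(1 − 4p/3) = −0.75 ln(1 − 0.527453) = −0.75 ln(0.472547)
  = −0.75 × (-0.749618) = 0.562214 substitutions/site.

0.56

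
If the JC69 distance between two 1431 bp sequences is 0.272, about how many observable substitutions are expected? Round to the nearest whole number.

326

Invert JC69: p = (3/4)(1 − e^(−4d/3)) = 0.75 × (1 − e^(-0.362667)) = 0.75 × (1 − 0.695818) = 0.228137.
Expected differing sites = pL ≈ 0.228137 × 1431 = 326.464047 ≈ 326.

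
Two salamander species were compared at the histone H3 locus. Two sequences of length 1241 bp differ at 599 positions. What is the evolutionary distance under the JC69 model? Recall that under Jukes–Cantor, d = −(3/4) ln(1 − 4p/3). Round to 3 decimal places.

0.774

p = 599/1241 ≈ 0.482675.
d = −(3/4) ln(1 − 4p/3) = −0.75 ln(1 − 0.643567) = −0.75 ln(0.356433)
  = −0.75 × (-1.031609) = 0.773707 substitutions/site.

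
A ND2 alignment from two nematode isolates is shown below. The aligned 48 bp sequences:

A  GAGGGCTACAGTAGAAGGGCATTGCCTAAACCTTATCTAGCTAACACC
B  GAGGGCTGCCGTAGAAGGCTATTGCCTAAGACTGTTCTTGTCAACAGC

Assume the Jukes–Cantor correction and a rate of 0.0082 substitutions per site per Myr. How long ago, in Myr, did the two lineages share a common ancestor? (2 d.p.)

The sequences differ at 12 of 48 sites, so p = 12/48 = 0.25.
d = −(3/4) ln(1 − 4p/3) = −0.75 ln(1 − 0.333333) = −0.75 ln(0.666667)
  = −0.75 × (-0.405465) = 0.304099 substitutions/site.
Under a molecular clock d = 2μt, so t = d/(2μ) = 0.304099 / (2 × 0.0082) = 18.54 Myr.

18.54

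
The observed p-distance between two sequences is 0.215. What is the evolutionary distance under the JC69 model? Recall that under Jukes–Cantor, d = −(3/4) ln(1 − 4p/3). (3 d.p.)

d = −(3/4) ln(1 − 4p/3) = −0.75 ln(1 − 0.286667) = −0.75 ln(0.713333)
  = −0.75 × (-0.337807) = 0.253355 substitutions/site.

0.253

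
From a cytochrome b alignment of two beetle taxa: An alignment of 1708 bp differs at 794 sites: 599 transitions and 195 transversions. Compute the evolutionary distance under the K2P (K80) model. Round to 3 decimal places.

0.910

P = 599/1708 ≈ 0.350703 and Q = 195/1708 ≈ 0.114169.
Under the Kimura two-parameter model, d = −½ ln(1 − 2P − Q) − ¼ ln(1 − 2Q).
1 − 2P − Q = 0.184425, giving −½ ln(0.184425) = 0.845256.
1 − 2Q = 0.771662, giving −¼ ln(0.771662) = 0.064802.
d = 0.845256 + 0.064802 = 0.910058.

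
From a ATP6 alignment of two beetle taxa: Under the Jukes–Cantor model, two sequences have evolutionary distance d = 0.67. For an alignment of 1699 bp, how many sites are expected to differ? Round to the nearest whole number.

753

Invert JC69: p = (3/4)(1 − e^(−4d/3)) = 0.75 × (1 − e^(-0.893333)) = 0.75 × (1 − 0.409289) = 0.443033.
Expected differing sites = pL ≈ 0.443033 × 1699 = 752.713067 ≈ 753.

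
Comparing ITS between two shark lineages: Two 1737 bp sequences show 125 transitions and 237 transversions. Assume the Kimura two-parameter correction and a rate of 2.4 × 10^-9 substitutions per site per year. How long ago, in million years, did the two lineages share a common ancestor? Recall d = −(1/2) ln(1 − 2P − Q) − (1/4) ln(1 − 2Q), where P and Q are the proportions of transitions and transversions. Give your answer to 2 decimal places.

P = 125/1737 ≈ 0.071963 and Q = 237/1737 ≈ 0.136442.
Under the Kimura two-parameter model, d = −½ ln(1 − 2P − Q) − ¼ ln(1 − 2Q).
1 − 2P − Q = 0.719632, giving −½ ln(0.719632) = 0.164508.
1 − 2Q = 0.727116, giving −¼ ln(0.727116) = 0.079667.
d = 0.164508 + 0.079667 = 0.244175.
Under a molecular clock d = 2μt, so t = d/(2μ) = 0.244175 / (2 × 2.4 × 10^-9) = 50.87 million years.

50.87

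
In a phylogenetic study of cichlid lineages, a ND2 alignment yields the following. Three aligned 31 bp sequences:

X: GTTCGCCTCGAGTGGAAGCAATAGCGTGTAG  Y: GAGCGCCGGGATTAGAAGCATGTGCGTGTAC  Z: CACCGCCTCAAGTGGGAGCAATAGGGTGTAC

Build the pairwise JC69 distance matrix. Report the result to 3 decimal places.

d(X,Y) = 0.422, d(X,Z) = 0.269, d(Y,Z) = 0.544

X–Y: 10/31 sites differ → p ≈ 0.322581, d = −0.75 ln(1 − 0.430108) = 0.421731 ≈ 0.422.
X–Z: 7/31 sites differ → p ≈ 0.225806, d = −0.75 ln(1 − 0.301075) = 0.268659 ≈ 0.269.
Y–Z: 12/31 sites differ → p ≈ 0.387097, d = −0.75 ln(1 − 0.516129) = 0.544453 ≈ 0.544.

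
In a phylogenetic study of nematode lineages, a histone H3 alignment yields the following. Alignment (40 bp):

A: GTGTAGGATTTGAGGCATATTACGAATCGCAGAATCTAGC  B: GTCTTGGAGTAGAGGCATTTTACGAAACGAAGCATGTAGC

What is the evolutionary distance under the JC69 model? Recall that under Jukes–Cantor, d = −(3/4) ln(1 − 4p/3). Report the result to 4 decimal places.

0.2675

The sequences differ at 9 of 40 sites (3, 5, 9, 11, 19, 27, 30, 33, 36), so p = 9/40 = 0.225.
d = −(3/4) ln(1 − 4p/3) = −0.75 ln(1 − 0.3) = −0.75 ln(0.7)
  = −0.75 × (-0.356675) = 0.267506 substitutions/site.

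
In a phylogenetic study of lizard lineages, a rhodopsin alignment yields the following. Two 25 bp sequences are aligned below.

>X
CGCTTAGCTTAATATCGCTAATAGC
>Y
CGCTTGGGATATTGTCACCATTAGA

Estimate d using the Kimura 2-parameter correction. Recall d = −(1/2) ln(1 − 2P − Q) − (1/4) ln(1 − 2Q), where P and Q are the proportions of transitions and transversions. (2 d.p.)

Of 25 sites, 4 differences are transitions and 5 are transversions, so P = 4/25 = 0.16 and Q = 5/25 = 0.2.
Under the Kimura two-parameter model, d = −½ ln(1 − 2P − Q) − ¼ ln(1 − 2Q).
1 − 2P − Q = 0.48, giving −½ ln(0.48) = 0.366985.
1 − 2Q = 0.6, giving −¼ ln(0.6) = 0.127706.
d = 0.366985 + 0.127706 = 0.494691.

0.49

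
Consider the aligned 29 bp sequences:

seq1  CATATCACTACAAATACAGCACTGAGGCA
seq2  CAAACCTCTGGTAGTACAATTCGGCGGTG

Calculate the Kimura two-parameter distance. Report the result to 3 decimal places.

0.809

Of 29 sites, 7 differences are transitions and 7 are transversions, so P = 7/29 ≈ 0.241379 and Q = 7/29 ≈ 0.241379.
Under the Kimura two-parameter model, d = −½ ln(1 − 2P − Q) − ¼ ln(1 − 2Q).
1 − 2P − Q = 0.275863, giving −½ ln(0.275863) = 0.643925.
1 − 2Q = 0.517242, giving −¼ ln(0.517242) = 0.164811.
d = 0.643925 + 0.164811 = 0.808736.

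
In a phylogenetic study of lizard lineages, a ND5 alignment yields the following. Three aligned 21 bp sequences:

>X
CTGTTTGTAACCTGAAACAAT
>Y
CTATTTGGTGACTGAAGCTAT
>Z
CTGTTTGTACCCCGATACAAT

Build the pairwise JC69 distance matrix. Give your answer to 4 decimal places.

X–Y: 7/21 sites differ → p ≈ 0.333333, d = −0.75 ln(1 − 0.444444) = 0.440839 ≈ 0.4408.
X–Z: 3/21 sites differ → p ≈ 0.142857, d = −0.75 ln(1 − 0.190476) = 0.158482 ≈ 0.1585.
Y–Z: 9/21 sites differ → p ≈ 0.428571, d = −0.75 ln(1 − 0.571428) = 0.635472 ≈ 0.6355.

d(X,Y) = 0.4408, d(X,Z) = 0.1585, d(Y,Z) = 0.6355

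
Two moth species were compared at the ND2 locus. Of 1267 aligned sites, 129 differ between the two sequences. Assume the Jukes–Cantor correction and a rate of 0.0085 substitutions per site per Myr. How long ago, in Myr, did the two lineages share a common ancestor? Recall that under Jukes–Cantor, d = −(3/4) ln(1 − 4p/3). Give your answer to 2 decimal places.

6.44

p = 129/1267 ≈ 0.101815.
d = −(3/4) ln(1 − 4p/3) = −0.75 ln(1 − 0.135753) = −0.75 ln(0.864247)
  = −0.75 × (-0.145897) = 0.109423 substitutions/site.
Under a molecular clock d = 2μt, so t = d/(2μ) = 0.109423 / (2 × 0.0085) = 6.44 Myr.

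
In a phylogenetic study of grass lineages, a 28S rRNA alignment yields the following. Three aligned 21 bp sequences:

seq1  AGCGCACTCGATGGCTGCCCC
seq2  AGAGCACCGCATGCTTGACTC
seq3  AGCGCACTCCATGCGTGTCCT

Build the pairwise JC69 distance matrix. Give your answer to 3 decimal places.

seq1–seq2: 8/21 sites differ → p ≈ 0.380952, d = −0.75 ln(1 − 0.507936) = 0.531860 ≈ 0.532.
seq1–seq3: 5/21 sites differ → p ≈ 0.238095, d = −0.75 ln(1 − 0.31746) = 0.286451 ≈ 0.286.
seq2–seq3: 7/21 sites differ → p ≈ 0.333333, d = −0.75 ln(1 − 0.444444) = 0.440839 ≈ 0.441.

d(seq1,seq2) = 0.532, d(seq1,seq3) = 0.286, d(seq2,seq3) = 0.441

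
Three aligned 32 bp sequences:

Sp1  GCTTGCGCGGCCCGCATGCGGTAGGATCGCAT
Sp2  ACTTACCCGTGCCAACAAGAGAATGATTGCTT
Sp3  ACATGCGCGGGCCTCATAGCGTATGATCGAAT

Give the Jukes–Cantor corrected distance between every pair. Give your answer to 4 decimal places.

d(Sp1,Sp2) = 0.8240, d(Sp1,Sp3) = 0.3525, d(Sp2,Sp3) = 0.5851

Sp1–Sp2: 16/32 sites differ → p = 0.5, d = −0.75 ln(1 − 0.666667) = 0.823960 ≈ 0.8240.
Sp1–Sp3: 9/32 sites differ → p = 0.28125, d = −0.75 ln(1 − 0.375) = 0.352503 ≈ 0.3525.
Sp2–Sp3: 13/32 sites differ → p = 0.40625, d = −0.75 ln(1 − 0.541667) = 0.585119 ≈ 0.5851.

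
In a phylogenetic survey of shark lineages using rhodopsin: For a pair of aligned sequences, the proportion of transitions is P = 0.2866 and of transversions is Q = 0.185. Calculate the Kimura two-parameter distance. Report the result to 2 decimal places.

Under the Kimura two-parameter model, d = −½ ln(1 − 2P − Q) − ¼ ln(1 − 2Q).
1 − 2P − Q = 0.2418, giving −½ ln(0.2418) = 0.709822.
1 − 2Q = 0.63, giving −¼ ln(0.63) = 0.115509.
d = 0.709822 + 0.115509 = 0.825331.

0.83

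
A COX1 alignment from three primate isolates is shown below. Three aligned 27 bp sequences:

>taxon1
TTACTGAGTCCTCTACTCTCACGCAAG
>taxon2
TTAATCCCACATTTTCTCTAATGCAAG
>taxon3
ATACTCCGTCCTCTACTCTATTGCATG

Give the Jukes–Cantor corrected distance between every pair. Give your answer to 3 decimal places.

d(taxon1,taxon2) = 0.511, d(taxon1,taxon3) = 0.318, d(taxon2,taxon3) = 0.441

taxon1–taxon2: 10/27 sites differ → p ≈ 0.37037, d = −0.75 ln(1 − 0.493827) = 0.510658 ≈ 0.511.
taxon1–taxon3: 7/27 sites differ → p ≈ 0.259259, d = −0.75 ln(1 − 0.345679) = 0.318118 ≈ 0.318.
taxon2–taxon3: 9/27 sites differ → p ≈ 0.333333, d = −0.75 ln(1 − 0.444444) = 0.440839 ≈ 0.441.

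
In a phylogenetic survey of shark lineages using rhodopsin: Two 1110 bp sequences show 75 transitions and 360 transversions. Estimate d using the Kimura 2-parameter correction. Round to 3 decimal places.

0.569

P = 75/1110 ≈ 0.067568 and Q = 360/1110 ≈ 0.324324.
Under the Kimura two-parameter model, d = −½ ln(1 − 2P − Q) − ¼ ln(1 − 2Q).
1 − 2P − Q = 0.54054, giving −½ ln(0.54054) = 0.307593.
1 − 2Q = 0.351352, giving −¼ ln(0.351352) = 0.261492.
d = 0.307593 + 0.261492 = 0.569085.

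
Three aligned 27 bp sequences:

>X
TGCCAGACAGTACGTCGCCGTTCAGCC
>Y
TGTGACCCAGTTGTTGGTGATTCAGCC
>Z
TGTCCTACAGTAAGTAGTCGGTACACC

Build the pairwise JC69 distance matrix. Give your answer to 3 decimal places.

X–Y: 11/27 sites differ → p ≈ 0.407407, d = −0.75 ln(1 − 0.543209) = 0.587647 ≈ 0.588.
X–Z: 10/27 sites differ → p ≈ 0.37037, d = −0.75 ln(1 − 0.493827) = 0.510658 ≈ 0.511.
Y–Z: 14/27 sites differ → p ≈ 0.518519, d = −0.75 ln(1 − 0.691359) = 0.881682 ≈ 0.882.

d(X,Y) = 0.588, d(X,Z) = 0.511, d(Y,Z) = 0.882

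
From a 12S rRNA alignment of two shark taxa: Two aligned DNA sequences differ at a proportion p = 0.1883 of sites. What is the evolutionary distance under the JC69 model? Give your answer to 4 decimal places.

0.2168

d = −(3/4) ln(1 − 4p/3) = −0.75 ln(1 − 0.251067) = −0.75 ln(0.748933)
  = −0.75 × (-0.289106) = 0.216830 substitutions/site.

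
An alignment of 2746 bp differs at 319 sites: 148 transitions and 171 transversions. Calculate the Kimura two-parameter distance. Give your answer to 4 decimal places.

0.1265

P = 148/2746 ≈ 0.053897 and Q = 171/2746 ≈ 0.062272.
Under the Kimura two-parameter model, d = −½ ln(1 − 2P − Q) − ¼ ln(1 − 2Q).
1 − 2P − Q = 0.829934, giving −½ ln(0.829934) = 0.093205.
1 − 2Q = 0.875456, giving −¼ ln(0.875456) = 0.033253.
d = 0.093205 + 0.033253 = 0.126458.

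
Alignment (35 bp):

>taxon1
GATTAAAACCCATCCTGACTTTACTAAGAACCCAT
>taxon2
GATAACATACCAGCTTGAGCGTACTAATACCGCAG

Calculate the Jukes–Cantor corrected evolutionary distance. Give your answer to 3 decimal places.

The sequences differ at 13 of 35 sites, so p = 13/35 ≈ 0.371429.
d = −(3/4) ln(1 − 4p/3) = −0.75 ln(1 − 0.495239) = −0.75 ln(0.504761)
  = −0.75 × (-0.683670) = 0.512753 substitutions/site.

0.513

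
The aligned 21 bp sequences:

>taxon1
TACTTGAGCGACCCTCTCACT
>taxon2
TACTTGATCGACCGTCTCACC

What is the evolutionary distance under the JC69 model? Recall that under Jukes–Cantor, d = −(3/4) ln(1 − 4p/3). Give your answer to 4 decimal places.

0.1585

The sequences differ at 3 of 21 sites (8, 14, 21), so p = 3/21 ≈ 0.142857.
d = −(3/4) ln(1 − 4p/3) = −0.75 ln(1 − 0.190476) = −0.75 ln(0.809524)
  = −0.75 × (-0.211309) = 0.158482 substitutions/site.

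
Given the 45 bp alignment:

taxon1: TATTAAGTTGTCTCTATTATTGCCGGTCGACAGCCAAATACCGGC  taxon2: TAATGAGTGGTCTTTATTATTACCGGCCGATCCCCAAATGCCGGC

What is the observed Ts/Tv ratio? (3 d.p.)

Transitions are A↔G and C↔T; transversions are all other mismatches.
Transitions: 6. Transversions: 4.
R = 6/4 = 1.500.

1.500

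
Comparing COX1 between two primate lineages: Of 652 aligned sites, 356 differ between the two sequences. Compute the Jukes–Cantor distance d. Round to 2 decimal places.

p = 356/652 ≈ 0.546012.
d = −(3/4) ln(1 − 4p/3) = −0.75 ln(1 − 0.728016) = −0.75 ln(0.271984)
  = −0.75 × (-1.302012) = 0.976509 substitutions/site.

0.98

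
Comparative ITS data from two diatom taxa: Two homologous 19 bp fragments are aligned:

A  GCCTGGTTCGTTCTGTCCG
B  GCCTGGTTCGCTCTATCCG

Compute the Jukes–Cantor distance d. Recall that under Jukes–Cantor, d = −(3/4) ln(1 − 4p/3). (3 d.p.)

0.113

The sequences differ at 2 of 19 sites (11, 15), so p = 2/19 ≈ 0.105263.
d = −(3/4) ln(1 − 4p/3) = −0.75 ln(1 − 0.140351) = −0.75 ln(0.859649)
  = −0.75 × (-0.151231) = 0.113423 substitutions/site.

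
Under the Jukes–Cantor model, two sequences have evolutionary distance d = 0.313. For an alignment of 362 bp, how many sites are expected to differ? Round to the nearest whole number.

93

Invert JC69: p = (3/4)(1 − e^(−4d/3)) = 0.75 × (1 − e^(-0.417333)) = 0.75 × (1 − 0.658802) = 0.255899.
Expected differing sites = pL ≈ 0.255899 × 362 = 92.635438 ≈ 93.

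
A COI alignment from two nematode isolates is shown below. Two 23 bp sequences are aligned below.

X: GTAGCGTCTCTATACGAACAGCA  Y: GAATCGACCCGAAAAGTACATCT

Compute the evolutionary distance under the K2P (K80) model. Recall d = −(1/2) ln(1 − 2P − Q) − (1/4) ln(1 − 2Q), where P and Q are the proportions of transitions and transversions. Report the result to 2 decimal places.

Of 23 sites, 1 differences are transitions and 9 are transversions, so P = 1/23 ≈ 0.043478 and Q = 9/23 ≈ 0.391304.
Under the Kimura two-parameter model, d = −½ ln(1 − 2P − Q) − ¼ ln(1 − 2Q).
1 − 2P − Q = 0.52174, giving −½ ln(0.52174) = 0.325293.
1 − 2Q = 0.217392, giving −¼ ln(0.217392) = 0.381513.
d = 0.325293 + 0.381513 = 0.706806.

0.71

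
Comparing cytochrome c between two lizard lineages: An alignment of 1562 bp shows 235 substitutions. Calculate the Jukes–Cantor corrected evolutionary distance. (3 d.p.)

0.168

p = 235/1562 ≈ 0.150448.
d = −(3/4) ln(1 − 4p/3) = −0.75 ln(1 − 0.200597) = −0.75 ln(0.799403)
  = −0.75 × (-0.223890) = 0.167918 substitutions/site.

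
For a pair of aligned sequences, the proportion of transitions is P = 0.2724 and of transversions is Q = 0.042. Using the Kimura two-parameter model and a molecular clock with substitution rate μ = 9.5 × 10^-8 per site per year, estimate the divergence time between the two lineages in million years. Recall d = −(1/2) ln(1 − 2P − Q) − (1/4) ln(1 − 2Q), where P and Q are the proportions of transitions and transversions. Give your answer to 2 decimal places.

2.44

Under the Kimura two-parameter model, d = −½ ln(1 − 2P − Q) − ¼ ln(1 − 2Q).
1 − 2P − Q = 0.4132, giving −½ ln(0.4132) = 0.441912.
1 − 2Q = 0.916, giving −¼ ln(0.916) = 0.021935.
d = 0.441912 + 0.021935 = 0.463847.
Under a molecular clock d = 2μt, so t = d/(2μ) = 0.463847 / (2 × 9.5 × 10^-8) = 2.44 million years.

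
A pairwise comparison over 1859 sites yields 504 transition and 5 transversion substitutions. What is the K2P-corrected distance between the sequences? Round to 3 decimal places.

P = 504/1859 ≈ 0.271114 and Q = 5/1859 ≈ 0.00269.
Under the Kimura two-parameter model, d = −½ ln(1 − 2P − Q) − ¼ ln(1 − 2Q).
1 − 2P − Q = 0.455082, giving −½ ln(0.455082) = 0.393639.
1 − 2Q = 0.99462, giving −¼ ln(0.99462) = 0.001349.
d = 0.393639 + 0.001349 = 0.394988.

0.395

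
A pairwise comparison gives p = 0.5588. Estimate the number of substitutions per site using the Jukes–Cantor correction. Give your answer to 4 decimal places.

d = −(3/4) ln(1 − 4p/3) = −0.75 ln(1 − 0.745067) = −0.75 ln(0.254933)
  = −0.75 × (-1.366755) = 1.025066 substitutions/site.

1.0251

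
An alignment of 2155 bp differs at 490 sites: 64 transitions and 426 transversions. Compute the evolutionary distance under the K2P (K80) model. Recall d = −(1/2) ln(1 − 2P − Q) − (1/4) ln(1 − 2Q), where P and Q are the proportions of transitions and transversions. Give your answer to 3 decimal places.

0.274

P = 64/2155 ≈ 0.029698 and Q = 426/2155 ≈ 0.19768.
Under the Kimura two-parameter model, d = −½ ln(1 − 2P − Q) − ¼ ln(1 − 2Q).
1 − 2P − Q = 0.742924, giving −½ ln(0.742924) = 0.148581.
1 − 2Q = 0.60464, giving −¼ ln(0.60464) = 0.125781.
d = 0.148581 + 0.125781 = 0.274362.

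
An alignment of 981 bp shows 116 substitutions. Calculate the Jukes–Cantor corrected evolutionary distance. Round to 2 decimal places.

p = 116/981 ≈ 0.118247.
d = −(3/4) ln(1 − 4p/3) = −0.75 ln(1 − 0.157663) = −0.75 ln(0.842337)
  = −0.75 × (-0.171575) = 0.128681 substitutions/site.

0.13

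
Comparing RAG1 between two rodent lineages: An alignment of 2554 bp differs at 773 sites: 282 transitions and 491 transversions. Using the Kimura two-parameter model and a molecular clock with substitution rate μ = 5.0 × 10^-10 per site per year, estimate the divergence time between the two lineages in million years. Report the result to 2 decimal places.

P = 282/2554 ≈ 0.110415 and Q = 491/2554 ≈ 0.192247.
Under the Kimura two-parameter model, d = −½ ln(1 − 2P − Q) − ¼ ln(1 − 2Q).
1 − 2P − Q = 0.586923, giving −½ ln(0.586923) = 0.266431.
1 − 2Q = 0.615506, giving −¼ ln(0.615506) = 0.121328.
d = 0.266431 + 0.121328 = 0.387759.
Under a molecular clock d = 2μt, so t = d/(2μ) = 0.387759 / (2 × 5.0 × 10^-10) = 387.76 million years.

387.76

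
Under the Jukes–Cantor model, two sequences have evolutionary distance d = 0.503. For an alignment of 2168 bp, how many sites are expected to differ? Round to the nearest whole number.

795

Invert JC69: p = (3/4)(1 − e^(−4d/3)) = 0.75 × (1 − e^(-0.670667)) = 0.75 × (1 − 0.511367) = 0.366475.
Expected differing sites = pL ≈ 0.366475 × 2168 = 794.5178 ≈ 795.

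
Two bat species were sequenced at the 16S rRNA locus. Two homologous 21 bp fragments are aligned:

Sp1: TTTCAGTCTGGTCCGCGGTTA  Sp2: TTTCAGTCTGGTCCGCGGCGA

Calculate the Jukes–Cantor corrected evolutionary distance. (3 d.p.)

The sequences differ at 2 of 21 sites (19, 20), so p = 2/21 ≈ 0.095238.
d = −(3/4) ln(1 − 4p/3) = −0.75 ln(1 − 0.126984) = −0.75 ln(0.873016)
  = −0.75 × (-0.135801) = 0.101851 substitutions/site.

0.102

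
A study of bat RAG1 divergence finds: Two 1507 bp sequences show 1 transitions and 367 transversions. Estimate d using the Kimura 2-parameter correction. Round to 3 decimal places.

P = 1/1507 ≈ 0.000664 and Q = 367/1507 ≈ 0.24353.
Under the Kimura two-parameter model, d = −½ ln(1 − 2P − Q) − ¼ ln(1 − 2Q).
1 − 2P − Q = 0.755142, giving −½ ln(0.755142) = 0.140425.
1 − 2Q = 0.51294, giving −¼ ln(0.51294) = 0.166899.
d = 0.140425 + 0.166899 = 0.307324.

0.307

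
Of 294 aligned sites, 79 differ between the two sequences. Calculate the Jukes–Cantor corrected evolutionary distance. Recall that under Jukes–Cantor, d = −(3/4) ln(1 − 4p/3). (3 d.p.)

0.333

p = 79/294 ≈ 0.268707.
d = −(3/4) ln(1 − 4p/3) = −0.75 ln(1 − 0.358276) = −0.75 ln(0.641724)
  = −0.75 × (-0.443597) = 0.332698 substitutions/site.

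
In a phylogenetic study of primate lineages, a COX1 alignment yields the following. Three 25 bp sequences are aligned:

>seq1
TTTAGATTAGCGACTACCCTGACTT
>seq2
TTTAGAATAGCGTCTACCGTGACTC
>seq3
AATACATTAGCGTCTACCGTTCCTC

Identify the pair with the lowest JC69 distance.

seq1–seq2: 4/25 differ, p = 0.160, d = 0.180.
seq1–seq3: 8/25 differ, p = 0.320, d = 0.417.
seq2–seq3: 6/25 differ, p = 0.240, d = 0.289.
The smallest distance is between seq1 and seq2.

seq1 and seq2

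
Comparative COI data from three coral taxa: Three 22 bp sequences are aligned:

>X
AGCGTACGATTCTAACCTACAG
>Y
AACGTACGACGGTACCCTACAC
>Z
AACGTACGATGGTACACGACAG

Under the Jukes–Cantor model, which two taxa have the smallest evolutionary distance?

X–Y: 6/22 differ, p = 0.273, d = 0.339.
X–Z: 6/22 differ, p = 0.273, d = 0.339.
Y–Z: 4/22 differ, p = 0.182, d = 0.208.
The smallest distance is between Y and Z.

Y and Z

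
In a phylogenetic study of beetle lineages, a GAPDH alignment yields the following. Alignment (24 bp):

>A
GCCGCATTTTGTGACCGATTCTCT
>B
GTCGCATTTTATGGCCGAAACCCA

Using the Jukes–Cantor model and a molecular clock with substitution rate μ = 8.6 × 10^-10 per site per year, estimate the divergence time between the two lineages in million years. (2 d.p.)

214.74

The sequences differ at 7 of 24 sites (2, 11, 14, 19, 20, 22, 24), so p = 7/24 ≈ 0.291667.
d = −(3/4) ln(1 − 4p/3) = −0.75 ln(1 − 0.388889) = −0.75 ln(0.611111)
  = −0.75 × (-0.492477) = 0.369358 substitutions/site.
Under a molecular clock d = 2μt, so t = d/(2μ) = 0.369358 / (2 × 8.6 × 10^-10) = 214.74 million years.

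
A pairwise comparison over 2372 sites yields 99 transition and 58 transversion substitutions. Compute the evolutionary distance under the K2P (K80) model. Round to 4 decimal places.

0.0696

P = 99/2372 ≈ 0.041737 and Q = 58/2372 ≈ 0.024452.
Under the Kimura two-parameter model, d = −½ ln(1 − 2P − Q) − ¼ ln(1 − 2Q).
1 − 2P − Q = 0.892074, giving −½ ln(0.892074) = 0.057103.
1 − 2Q = 0.951096, giving −¼ ln(0.951096) = 0.012535.
d = 0.057103 + 0.012535 = 0.069638.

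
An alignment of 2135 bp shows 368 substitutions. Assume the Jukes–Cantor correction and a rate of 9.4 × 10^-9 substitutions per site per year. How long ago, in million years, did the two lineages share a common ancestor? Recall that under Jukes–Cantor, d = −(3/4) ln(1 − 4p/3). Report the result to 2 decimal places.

10.42

p = 368/2135 ≈ 0.172365.
d = −(3/4) ln(1 − 4p/3) = −0.75 ln(1 − 0.22982) = −0.75 ln(0.77018)
  = −0.75 × (-0.261131) = 0.195848 substitutions/site.
Under a molecular clock d = 2μt, so t = d/(2μ) = 0.195848 / (2 × 9.4 × 10^-9) = 10.42 million years.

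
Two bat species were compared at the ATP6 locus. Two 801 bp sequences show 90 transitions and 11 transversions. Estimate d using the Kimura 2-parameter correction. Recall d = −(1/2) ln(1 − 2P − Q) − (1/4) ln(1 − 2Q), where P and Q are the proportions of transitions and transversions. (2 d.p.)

0.14

P = 90/801 ≈ 0.11236 and Q = 11/801 ≈ 0.013733.
Under the Kimura two-parameter model, d = −½ ln(1 − 2P − Q) − ¼ ln(1 − 2Q).
1 − 2P − Q = 0.761547, giving −½ ln(0.761547) = 0.136202.
1 − 2Q = 0.972534, giving −¼ ln(0.972534) = 0.006963.
d = 0.136202 + 0.006963 = 0.143165.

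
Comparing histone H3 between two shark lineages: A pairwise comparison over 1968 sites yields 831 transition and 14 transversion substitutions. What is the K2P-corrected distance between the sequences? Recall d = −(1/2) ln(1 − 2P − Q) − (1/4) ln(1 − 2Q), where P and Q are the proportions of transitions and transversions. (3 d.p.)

P = 831/1968 ≈ 0.422256 and Q = 14/1968 ≈ 0.007114.
Under the Kimura two-parameter model, d = −½ ln(1 − 2P − Q) − ¼ ln(1 − 2Q).
1 − 2P − Q = 0.148374, giving −½ ln(0.148374) = 0.954010.
1 − 2Q = 0.985772, giving −¼ ln(0.985772) = 0.003583.
d = 0.954010 + 0.003583 = 0.957593.

0.958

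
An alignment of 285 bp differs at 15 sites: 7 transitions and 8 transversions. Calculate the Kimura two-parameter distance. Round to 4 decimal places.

0.0546

P = 7/285 ≈ 0.024561 and Q = 8/285 ≈ 0.02807.
Under the Kimura two-parameter model, d = −½ ln(1 − 2P − Q) − ¼ ln(1 − 2Q).
1 − 2P − Q = 0.922808, giving −½ ln(0.922808) = 0.040167.
1 − 2Q = 0.94386, giving −¼ ln(0.94386) = 0.014444.
d = 0.040167 + 0.014444 = 0.054611.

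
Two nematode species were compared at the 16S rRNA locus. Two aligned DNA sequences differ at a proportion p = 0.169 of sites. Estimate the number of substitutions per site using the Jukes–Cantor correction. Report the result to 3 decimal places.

d = −(3/4) ln(1 − 4p/3) = −0.75 ln(1 − 0.225333) = −0.75 ln(0.774667)
  = −0.75 × (-0.255322) = 0.191492 substitutions/site.

0.191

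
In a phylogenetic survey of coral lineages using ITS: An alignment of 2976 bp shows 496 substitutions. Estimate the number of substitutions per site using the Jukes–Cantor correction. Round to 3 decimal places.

p = 496/2976 ≈ 0.166667.
d = −(3/4) ln(1 − 4p/3) = −0.75 ln(1 − 0.222223) = −0.75 ln(0.777777)
  = −0.75 × (-0.251315) = 0.188486 substitutions/site.

0.188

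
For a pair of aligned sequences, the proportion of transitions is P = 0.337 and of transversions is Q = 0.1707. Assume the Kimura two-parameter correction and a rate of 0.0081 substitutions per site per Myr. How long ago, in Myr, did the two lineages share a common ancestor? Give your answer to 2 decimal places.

Under the Kimura two-parameter model, d = −½ ln(1 − 2P − Q) − ¼ ln(1 − 2Q).
1 − 2P − Q = 0.1553, giving −½ ln(0.1553) = 0.931198.
1 − 2Q = 0.6586, giving −¼ ln(0.6586) = 0.104410.
d = 0.931198 + 0.104410 = 1.035608.
Under a molecular clock d = 2μt, so t = d/(2μ) = 1.035608 / (2 × 0.0081) = 63.93 Myr.

63.93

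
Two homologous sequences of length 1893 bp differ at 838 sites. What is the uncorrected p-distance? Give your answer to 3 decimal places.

p = 838/1893 = 0.442683… ≈ 0.443 (to 3 d.p.).

0.443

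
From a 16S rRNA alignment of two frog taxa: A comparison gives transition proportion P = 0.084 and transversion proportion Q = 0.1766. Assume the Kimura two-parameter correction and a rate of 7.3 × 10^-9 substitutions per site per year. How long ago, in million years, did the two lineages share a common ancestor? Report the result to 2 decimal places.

Under the Kimura two-parameter model, d = −½ ln(1 − 2P − Q) − ¼ ln(1 − 2Q).
1 − 2P − Q = 0.6554, giving −½ ln(0.6554) = 0.211255.
1 − 2Q = 0.6468, giving −¼ ln(0.6468) = 0.108930.
d = 0.211255 + 0.108930 = 0.320185.
Under a molecular clock d = 2μt, so t = d/(2μ) = 0.320185 / (2 × 7.3 × 10^-9) = 21.93 million years.

21.93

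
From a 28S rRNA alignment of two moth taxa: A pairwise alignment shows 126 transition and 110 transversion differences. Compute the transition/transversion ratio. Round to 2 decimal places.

1.15

R = 126/110 = 1.145454… ≈ 1.15 (to 2 d.p.).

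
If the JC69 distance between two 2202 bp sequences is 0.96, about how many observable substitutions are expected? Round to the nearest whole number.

Invert JC69: p = (3/4)(1 − e^(−4d/3)) = 0.75 × (1 − e^(-1.28)) = 0.75 × (1 − 0.278037) = 0.541472.
Expected differing sites = pL ≈ 0.541472 × 2202 = 1192.321344 ≈ 1192.

1192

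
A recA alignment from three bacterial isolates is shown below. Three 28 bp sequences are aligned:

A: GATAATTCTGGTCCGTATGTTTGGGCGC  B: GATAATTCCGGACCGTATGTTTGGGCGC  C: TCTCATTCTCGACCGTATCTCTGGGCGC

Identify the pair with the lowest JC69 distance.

A and B

A–B: 2/28 differ, p = 0.071, d = 0.075.
A–C: 7/28 differ, p = 0.250, d = 0.304.
B–C: 7/28 differ, p = 0.250, d = 0.304.
The smallest distance is between A and B.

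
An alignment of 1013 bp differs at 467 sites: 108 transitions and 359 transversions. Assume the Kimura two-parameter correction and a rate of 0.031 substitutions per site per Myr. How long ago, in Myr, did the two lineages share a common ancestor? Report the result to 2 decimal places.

11.74

P = 108/1013 ≈ 0.106614 and Q = 359/1013 ≈ 0.354393.
Under the Kimura two-parameter model, d = −½ ln(1 − 2P − Q) − ¼ ln(1 − 2Q).
1 − 2P − Q = 0.432379, giving −½ ln(0.432379) = 0.419226.
1 − 2Q = 0.291214, giving −¼ ln(0.291214) = 0.308424.
d = 0.419226 + 0.308424 = 0.727650.
Under a molecular clock d = 2μt, so t = d/(2μ) = 0.727650 / (2 × 0.031) = 11.74 Myr.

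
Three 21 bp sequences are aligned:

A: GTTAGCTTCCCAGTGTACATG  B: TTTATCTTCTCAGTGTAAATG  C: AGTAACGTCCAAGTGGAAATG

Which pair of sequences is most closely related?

A–B: 4/21 differ, p = 0.190, d = 0.220.
A–C: 7/21 differ, p = 0.333, d = 0.441.
B–C: 7/21 differ, p = 0.333, d = 0.441.
The smallest distance is between A and B.

A and B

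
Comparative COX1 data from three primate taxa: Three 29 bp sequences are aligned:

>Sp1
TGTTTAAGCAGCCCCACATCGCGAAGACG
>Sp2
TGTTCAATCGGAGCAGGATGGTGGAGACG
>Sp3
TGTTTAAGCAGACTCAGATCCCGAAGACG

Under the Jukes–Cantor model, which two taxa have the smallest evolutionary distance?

Sp1–Sp2: 11/29 differ, p = 0.379, d = 0.529.
Sp1–Sp3: 4/29 differ, p = 0.138, d = 0.152.
Sp2–Sp3: 11/29 differ, p = 0.379, d = 0.529.
The smallest distance is between Sp1 and Sp3.

Sp1 and Sp3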